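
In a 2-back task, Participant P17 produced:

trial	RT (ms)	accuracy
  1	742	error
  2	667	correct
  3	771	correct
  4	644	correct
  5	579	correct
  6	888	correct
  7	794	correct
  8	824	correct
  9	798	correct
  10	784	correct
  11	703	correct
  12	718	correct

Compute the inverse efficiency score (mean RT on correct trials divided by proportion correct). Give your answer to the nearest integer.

Correct trials (n=11): 667, 771, 644, 579, 888, 794, 824, 798, 784, 703, 718
Mean correct RT = 8170/11 = 742.7273 ms
Proportion correct = 11/12
IES = 742.7273 / (11/12) = 810.248 ms

810 ms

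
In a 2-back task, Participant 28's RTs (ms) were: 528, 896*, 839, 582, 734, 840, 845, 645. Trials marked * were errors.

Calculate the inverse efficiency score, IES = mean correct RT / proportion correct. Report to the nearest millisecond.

Correct trials (n=7): 528, 839, 582, 734, 840, 845, 645
Mean correct RT = 5013/7 = 716.1429 ms
Proportion correct = 7/8
IES = 716.1429 / (7/8) = 818.449 ms

818 ms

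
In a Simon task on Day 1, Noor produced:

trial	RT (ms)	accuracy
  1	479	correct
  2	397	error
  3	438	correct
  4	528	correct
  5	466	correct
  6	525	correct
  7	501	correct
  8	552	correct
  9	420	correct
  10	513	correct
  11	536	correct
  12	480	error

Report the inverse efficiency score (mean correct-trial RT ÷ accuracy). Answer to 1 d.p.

595.0 ms

Correct trials (n=10): 479, 438, 528, 466, 525, 501, 552, 420, 513, 536
Mean correct RT = 4958/10 = 495.8000 ms
Proportion correct = 10/12
IES = 495.8000 / (10/12) = 594.960 ms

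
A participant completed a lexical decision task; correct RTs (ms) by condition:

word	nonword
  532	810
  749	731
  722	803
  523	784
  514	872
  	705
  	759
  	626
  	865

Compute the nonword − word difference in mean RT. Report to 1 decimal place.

164.8 ms

M(word) = 3040/5 = 608.000
M(nonword) = 6955/9 = 772.778
Difference = 772.778 − 608.000 = 164.778 ms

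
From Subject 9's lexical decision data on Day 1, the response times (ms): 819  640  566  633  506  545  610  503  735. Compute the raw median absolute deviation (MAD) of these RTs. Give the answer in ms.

Sorted: 503, 506, 545, 566, 610, 633, 640, 735, 819 → median = 610
|x − 610|: 209, 30, 44, 23, 104, 65, 0, 107, 125
Sorted deviations: 0, 23, 30, 44, 65, 104, 107, 125, 209 → MAD = 65

65 ms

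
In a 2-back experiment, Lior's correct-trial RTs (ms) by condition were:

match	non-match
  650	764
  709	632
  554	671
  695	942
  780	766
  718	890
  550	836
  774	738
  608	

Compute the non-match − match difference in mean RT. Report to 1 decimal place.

M(match) = 6038/9 = 670.889
M(non-match) = 6239/8 = 779.875
Difference = 779.875 − 670.889 = 108.986 ms

109.0 ms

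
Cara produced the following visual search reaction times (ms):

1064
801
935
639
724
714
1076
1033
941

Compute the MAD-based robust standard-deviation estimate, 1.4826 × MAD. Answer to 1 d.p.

Sorted: 639, 714, 724, 801, 935, 941, 1033, 1064, 1076 → median = 935
|x − 935| sorted: 0, 6, 98, 129, 134, 141, 211, 221, 296 → MAD = 134
Robust SD ≈ 1.4826 × 134 = 198.668

198.7 ms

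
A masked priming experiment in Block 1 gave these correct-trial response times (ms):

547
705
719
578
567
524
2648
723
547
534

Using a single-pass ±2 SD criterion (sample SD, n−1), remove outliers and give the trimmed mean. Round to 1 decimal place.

604.9 ms

n = 10, ΣRT = 8092, M = 809.200
Σ(x−M)² = 3814295.60; s = √(3814295.60/9) = 651.007
Cutoffs: 809.200 ± 2·651.007 → [-492.8, 2111.2]
Outside: 2648 → excluded.
Retained (n=9): Σ = 5444, mean = 5444/9 = 604.889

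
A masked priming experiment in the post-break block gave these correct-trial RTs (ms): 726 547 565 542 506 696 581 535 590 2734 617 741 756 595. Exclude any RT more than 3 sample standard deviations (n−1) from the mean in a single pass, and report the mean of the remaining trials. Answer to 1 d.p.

n = 14, ΣRT = 10731, M = 766.500
Σ(x−M)² = 4256387.50; s = √(4256387.50/13) = 572.201
Cutoffs: 766.500 ± 3·572.201 → [-950.1, 2483.1]
Outside: 2734 → excluded.
Retained (n=13): Σ = 7997, mean = 7997/13 = 615.154

615.2 ms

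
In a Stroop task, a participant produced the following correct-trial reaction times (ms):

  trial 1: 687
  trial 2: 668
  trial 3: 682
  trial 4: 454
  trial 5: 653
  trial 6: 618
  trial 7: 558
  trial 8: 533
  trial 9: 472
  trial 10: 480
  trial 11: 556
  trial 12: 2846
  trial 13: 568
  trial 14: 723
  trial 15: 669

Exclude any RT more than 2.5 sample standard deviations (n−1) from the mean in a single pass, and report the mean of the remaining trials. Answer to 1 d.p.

594.4 ms

n = 15, ΣRT = 11167, M = 744.467
Σ(x−M)² = 4834709.73; s = √(4834709.73/14) = 587.653
Cutoffs: 744.467 ± 2.5·587.653 → [-724.7, 2213.6]
Outside: 2846 → excluded.
Retained (n=14): Σ = 8321, mean = 8321/14 = 594.357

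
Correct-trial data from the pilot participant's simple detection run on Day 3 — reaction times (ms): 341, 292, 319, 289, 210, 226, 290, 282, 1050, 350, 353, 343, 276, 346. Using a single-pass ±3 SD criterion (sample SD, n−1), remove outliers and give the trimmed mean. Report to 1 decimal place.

301.3 ms

n = 14, ΣRT = 4967, M = 354.786
Σ(x−M)² = 546556.36; s = √(546556.36/13) = 205.043
Cutoffs: 354.786 ± 3·205.043 → [-260.3, 969.9]
Outside: 1050 → excluded.
Retained (n=13): Σ = 3917, mean = 3917/13 = 301.308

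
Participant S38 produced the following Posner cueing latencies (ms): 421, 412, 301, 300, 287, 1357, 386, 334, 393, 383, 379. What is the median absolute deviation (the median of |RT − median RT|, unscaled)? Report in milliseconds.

Sorted: 287, 300, 301, 334, 379, 383, 386, 393, 412, 421, 1357 → median = 383
|x − 383|: 38, 29, 82, 83, 96, 974, 3, 49, 10, 0, 4
Sorted deviations: 0, 3, 4, 10, 29, 38, 49, 82, 83, 96, 974 → MAD = 38

38 ms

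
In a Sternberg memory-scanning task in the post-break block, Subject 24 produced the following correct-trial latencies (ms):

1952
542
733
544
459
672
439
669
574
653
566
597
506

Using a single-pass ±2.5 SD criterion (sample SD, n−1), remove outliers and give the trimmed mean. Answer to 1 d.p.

579.5 ms

n = 13, ΣRT = 8906, M = 685.077
Σ(x−M)² = 1827230.92; s = √(1827230.92/12) = 390.217
Cutoffs: 685.077 ± 2.5·390.217 → [-290.5, 1660.6]
Outside: 1952 → excluded.
Retained (n=12): Σ = 6954, mean = 6954/12 = 579.500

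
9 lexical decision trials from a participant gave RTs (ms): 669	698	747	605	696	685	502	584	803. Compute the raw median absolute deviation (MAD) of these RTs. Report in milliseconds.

Sorted: 502, 584, 605, 669, 685, 696, 698, 747, 803 → median = 685
|x − 685|: 16, 13, 62, 80, 11, 0, 183, 101, 118
Sorted deviations: 0, 11, 13, 16, 62, 80, 101, 118, 183 → MAD = 62

62 ms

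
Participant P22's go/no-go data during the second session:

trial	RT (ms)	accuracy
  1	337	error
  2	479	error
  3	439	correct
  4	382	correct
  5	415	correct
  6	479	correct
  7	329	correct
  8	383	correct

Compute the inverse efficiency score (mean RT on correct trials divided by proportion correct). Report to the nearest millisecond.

539 ms

Correct trials (n=6): 439, 382, 415, 479, 329, 383
Mean correct RT = 2427/6 = 404.5000 ms
Proportion correct = 6/8
IES = 404.5000 / (6/8) = 539.333 ms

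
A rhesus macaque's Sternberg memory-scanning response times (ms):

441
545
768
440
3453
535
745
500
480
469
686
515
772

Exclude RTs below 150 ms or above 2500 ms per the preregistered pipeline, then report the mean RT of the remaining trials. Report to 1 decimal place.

574.7 ms

Excluded: 3453
Retained (n=12): Σ = 6896
Mean = 6896/12 = 574.6667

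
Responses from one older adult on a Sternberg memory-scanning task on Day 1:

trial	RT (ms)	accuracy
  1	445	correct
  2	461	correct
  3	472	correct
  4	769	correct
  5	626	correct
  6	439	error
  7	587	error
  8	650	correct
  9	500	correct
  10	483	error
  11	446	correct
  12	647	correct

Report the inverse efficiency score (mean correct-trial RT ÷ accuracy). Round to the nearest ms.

743 ms

Correct trials (n=9): 445, 461, 472, 769, 626, 650, 500, 446, 647
Mean correct RT = 5016/9 = 557.3333 ms
Proportion correct = 9/12
IES = 557.3333 / (9/12) = 743.111 ms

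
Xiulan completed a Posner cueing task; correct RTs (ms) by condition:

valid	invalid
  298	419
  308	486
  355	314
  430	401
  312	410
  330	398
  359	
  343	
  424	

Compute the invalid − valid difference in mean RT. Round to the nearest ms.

54 ms

M(valid) = 3159/9 = 351.000
M(invalid) = 2428/6 = 404.667
Difference = 404.667 − 351.000 = 53.667 ms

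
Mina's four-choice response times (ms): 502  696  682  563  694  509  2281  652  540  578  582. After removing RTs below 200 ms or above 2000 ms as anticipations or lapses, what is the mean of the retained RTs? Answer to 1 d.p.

599.8 ms

Excluded: 2281
Retained (n=10): Σ = 5998
Mean = 5998/10 = 599.8000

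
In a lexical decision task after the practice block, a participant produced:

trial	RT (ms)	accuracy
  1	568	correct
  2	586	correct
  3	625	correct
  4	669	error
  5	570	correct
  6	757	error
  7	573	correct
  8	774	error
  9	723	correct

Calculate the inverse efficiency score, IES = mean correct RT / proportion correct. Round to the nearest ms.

Correct trials (n=6): 568, 586, 625, 570, 573, 723
Mean correct RT = 3645/6 = 607.5000 ms
Proportion correct = 6/9
IES = 607.5000 / (6/9) = 911.250 ms

911 ms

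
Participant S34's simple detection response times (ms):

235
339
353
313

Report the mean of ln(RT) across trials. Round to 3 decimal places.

5.725

ln(RT): 5.4596, 5.8260, 5.8665, 5.7462
Σ ln(RT) = 22.8983
Mean = 22.8983/4 = 5.72456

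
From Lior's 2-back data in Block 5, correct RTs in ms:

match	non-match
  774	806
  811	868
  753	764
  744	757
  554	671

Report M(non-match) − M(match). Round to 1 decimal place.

M(match) = 3636/5 = 727.200
M(non-match) = 3866/5 = 773.200
Difference = 773.200 − 727.200 = 46.000 ms

46.0 ms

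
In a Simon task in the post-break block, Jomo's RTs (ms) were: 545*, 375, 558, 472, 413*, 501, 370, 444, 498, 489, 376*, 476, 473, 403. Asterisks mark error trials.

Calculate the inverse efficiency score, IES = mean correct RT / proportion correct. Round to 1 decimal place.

Correct trials (n=11): 375, 558, 472, 501, 370, 444, 498, 489, 476, 473, 403
Mean correct RT = 5059/11 = 459.9091 ms
Proportion correct = 11/14
IES = 459.9091 / (11/14) = 585.339 ms

585.3 ms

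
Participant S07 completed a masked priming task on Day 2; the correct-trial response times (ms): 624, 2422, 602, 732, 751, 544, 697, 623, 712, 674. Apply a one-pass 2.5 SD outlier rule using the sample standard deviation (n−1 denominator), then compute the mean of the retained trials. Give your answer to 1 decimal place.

662.1 ms

n = 10, ΣRT = 8381, M = 838.100
Σ(x−M)² = 2824666.90; s = √(2824666.90/9) = 560.225
Cutoffs: 838.100 ± 2.5·560.225 → [-562.5, 2238.7]
Outside: 2422 → excluded.
Retained (n=9): Σ = 5959, mean = 5959/9 = 662.111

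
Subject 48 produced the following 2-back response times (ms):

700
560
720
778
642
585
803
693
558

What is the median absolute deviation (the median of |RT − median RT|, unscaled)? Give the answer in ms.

Sorted: 558, 560, 585, 642, 693, 700, 720, 778, 803 → median = 693
|x − 693|: 7, 133, 27, 85, 51, 108, 110, 0, 135
Sorted deviations: 0, 7, 27, 51, 85, 108, 110, 133, 135 → MAD = 85

85 ms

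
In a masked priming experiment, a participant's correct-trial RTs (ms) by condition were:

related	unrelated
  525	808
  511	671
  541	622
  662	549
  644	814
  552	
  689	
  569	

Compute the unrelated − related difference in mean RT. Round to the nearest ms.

M(related) = 4693/8 = 586.625
M(unrelated) = 3464/5 = 692.800
Difference = 692.800 − 586.625 = 106.175 ms

106 ms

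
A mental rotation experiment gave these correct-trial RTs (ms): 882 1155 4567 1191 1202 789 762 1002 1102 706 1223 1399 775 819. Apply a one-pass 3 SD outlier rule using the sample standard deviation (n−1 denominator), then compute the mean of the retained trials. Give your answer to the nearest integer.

1001 ms

n = 14, ΣRT = 17574, M = 1255.286
Σ(x−M)² = 12416656.86; s = √(12416656.86/13) = 977.306
Cutoffs: 1255.286 ± 3·977.306 → [-1676.6, 4187.2]
Outside: 4567 → excluded.
Retained (n=13): Σ = 13007, mean = 13007/13 = 1000.538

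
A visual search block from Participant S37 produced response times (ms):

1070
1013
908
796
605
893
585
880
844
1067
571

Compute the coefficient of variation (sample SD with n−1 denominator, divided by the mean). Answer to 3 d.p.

n = 11, Σ = 9232, M = 839.2727
Σ(x−M)² = 337948.182; s = √(337948.182/10) = 183.8337
CV = 183.8337 / 839.2727 = 0.21904

0.219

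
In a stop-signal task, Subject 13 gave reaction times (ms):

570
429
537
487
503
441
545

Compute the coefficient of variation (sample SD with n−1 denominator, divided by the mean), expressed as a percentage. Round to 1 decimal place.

n = 7, Σ = 3512, M = 501.7143
Σ(x−M)² = 16973.429; s = √(16973.429/6) = 53.1874
CV = 53.1874 / 501.7143 = 0.10601 = 10.601%

10.6%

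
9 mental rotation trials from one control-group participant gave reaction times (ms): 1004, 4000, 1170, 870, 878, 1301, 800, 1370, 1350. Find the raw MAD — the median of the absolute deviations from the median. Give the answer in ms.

Sorted: 800, 870, 878, 1004, 1170, 1301, 1350, 1370, 4000 → median = 1170
|x − 1170|: 166, 2830, 0, 300, 292, 131, 370, 200, 180
Sorted deviations: 0, 131, 166, 180, 200, 292, 300, 370, 2830 → MAD = 200

200 ms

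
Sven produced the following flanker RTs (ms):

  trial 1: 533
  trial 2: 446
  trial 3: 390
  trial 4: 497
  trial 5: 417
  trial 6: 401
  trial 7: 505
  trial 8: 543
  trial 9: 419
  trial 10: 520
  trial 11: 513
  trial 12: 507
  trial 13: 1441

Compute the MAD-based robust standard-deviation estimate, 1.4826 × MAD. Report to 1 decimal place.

56.3 ms

Sorted: 390, 401, 417, 419, 446, 497, 505, 507, 513, 520, 533, 543, 1441 → median = 505
|x − 505| sorted: 0, 2, 8, 8, 15, 28, 38, 59, 86, 88, 104, 115, 936 → MAD = 38
Robust SD ≈ 1.4826 × 38 = 56.339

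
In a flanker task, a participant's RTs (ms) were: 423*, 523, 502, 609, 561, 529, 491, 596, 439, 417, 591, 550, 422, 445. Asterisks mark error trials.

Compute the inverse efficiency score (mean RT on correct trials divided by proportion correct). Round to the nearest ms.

553 ms

Correct trials (n=13): 523, 502, 609, 561, 529, 491, 596, 439, 417, 591, 550, 422, 445
Mean correct RT = 6675/13 = 513.4615 ms
Proportion correct = 13/14
IES = 513.4615 / (13/14) = 552.959 ms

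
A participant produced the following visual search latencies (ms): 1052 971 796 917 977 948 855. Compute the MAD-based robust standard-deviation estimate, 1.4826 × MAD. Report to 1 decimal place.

Sorted: 796, 855, 917, 948, 971, 977, 1052 → median = 948
|x − 948| sorted: 0, 23, 29, 31, 93, 104, 152 → MAD = 31
Robust SD ≈ 1.4826 × 31 = 45.961

46.0 ms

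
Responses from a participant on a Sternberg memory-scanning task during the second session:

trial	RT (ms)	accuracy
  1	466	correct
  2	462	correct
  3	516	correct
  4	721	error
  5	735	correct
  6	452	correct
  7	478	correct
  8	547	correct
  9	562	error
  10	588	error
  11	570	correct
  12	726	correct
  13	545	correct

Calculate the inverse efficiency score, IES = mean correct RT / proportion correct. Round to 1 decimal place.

714.6 ms

Correct trials (n=10): 466, 462, 516, 735, 452, 478, 547, 570, 726, 545
Mean correct RT = 5497/10 = 549.7000 ms
Proportion correct = 10/13
IES = 549.7000 / (10/13) = 714.610 ms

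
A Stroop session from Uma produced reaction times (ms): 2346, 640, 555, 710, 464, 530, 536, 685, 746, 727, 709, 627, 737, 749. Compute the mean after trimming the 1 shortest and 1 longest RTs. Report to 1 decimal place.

Sorted: 464, 530, 536, 555, 627, 640, 685, 709, 710, 727, 737, 746, 749, 2346
Drop lowest 1 (464) and highest 1 (2346)
Remaining (n=12): Σ = 7951, mean = 7951/12 = 662.583

662.6 ms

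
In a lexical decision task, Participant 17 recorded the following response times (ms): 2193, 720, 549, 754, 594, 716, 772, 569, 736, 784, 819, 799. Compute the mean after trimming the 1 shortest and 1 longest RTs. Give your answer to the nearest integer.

Sorted: 549, 569, 594, 716, 720, 736, 754, 772, 784, 799, 819, 2193
Drop lowest 1 (549) and highest 1 (2193)
Remaining (n=10): Σ = 7263, mean = 7263/10 = 726.300

726 ms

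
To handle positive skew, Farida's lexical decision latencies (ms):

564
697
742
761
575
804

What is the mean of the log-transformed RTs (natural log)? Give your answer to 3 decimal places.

ln(RT): 6.3351, 6.5468, 6.6093, 6.6346, 6.3544, 6.6896
Σ ln(RT) = 39.1698
Mean = 39.1698/6 = 6.52830

6.528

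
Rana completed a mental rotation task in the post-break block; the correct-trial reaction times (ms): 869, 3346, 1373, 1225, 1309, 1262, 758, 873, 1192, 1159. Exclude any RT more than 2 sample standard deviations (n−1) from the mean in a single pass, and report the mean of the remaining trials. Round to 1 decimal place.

1113.3 ms

n = 10, ΣRT = 13366, M = 1336.600
Σ(x−M)² = 4878598.40; s = √(4878598.40/9) = 736.252
Cutoffs: 1336.600 ± 2·736.252 → [-135.9, 2809.1]
Outside: 3346 → excluded.
Retained (n=9): Σ = 10020, mean = 10020/9 = 1113.333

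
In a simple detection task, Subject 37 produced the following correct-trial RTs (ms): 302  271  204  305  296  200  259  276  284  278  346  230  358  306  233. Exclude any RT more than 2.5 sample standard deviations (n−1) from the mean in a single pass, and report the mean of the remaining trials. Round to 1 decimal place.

276.5 ms

n = 15, ΣRT = 4148, M = 276.533
Σ(x−M)² = 29743.73; s = √(29743.73/14) = 46.093
Cutoffs: 276.533 ± 2.5·46.093 → [161.3, 391.8]
No RTs fall outside the cutoffs; all 15 retained. Mean = 4148/15 = 276.533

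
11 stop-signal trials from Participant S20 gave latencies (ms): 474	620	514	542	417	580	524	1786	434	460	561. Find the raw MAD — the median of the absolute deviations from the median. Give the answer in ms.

Sorted: 417, 434, 460, 474, 514, 524, 542, 561, 580, 620, 1786 → median = 524
|x − 524|: 50, 96, 10, 18, 107, 56, 0, 1262, 90, 64, 37
Sorted deviations: 0, 10, 18, 37, 50, 56, 64, 90, 96, 107, 1262 → MAD = 56

56 ms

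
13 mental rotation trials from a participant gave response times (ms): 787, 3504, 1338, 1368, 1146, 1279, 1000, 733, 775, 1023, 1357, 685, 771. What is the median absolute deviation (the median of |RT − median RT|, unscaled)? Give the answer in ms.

Sorted: 685, 733, 771, 775, 787, 1000, 1023, 1146, 1279, 1338, 1357, 1368, 3504 → median = 1023
|x − 1023|: 236, 2481, 315, 345, 123, 256, 23, 290, 248, 0, 334, 338, 252
Sorted deviations: 0, 23, 123, 236, 248, 252, 256, 290, 315, 334, 338, 345, 2481 → MAD = 256

256 ms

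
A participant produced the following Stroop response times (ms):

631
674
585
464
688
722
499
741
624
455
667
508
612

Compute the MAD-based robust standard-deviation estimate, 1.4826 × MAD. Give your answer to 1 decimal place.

Sorted: 455, 464, 499, 508, 585, 612, 624, 631, 667, 674, 688, 722, 741 → median = 624
|x − 624| sorted: 0, 7, 12, 39, 43, 50, 64, 98, 116, 117, 125, 160, 169 → MAD = 64
Robust SD ≈ 1.4826 × 64 = 94.886

94.9 ms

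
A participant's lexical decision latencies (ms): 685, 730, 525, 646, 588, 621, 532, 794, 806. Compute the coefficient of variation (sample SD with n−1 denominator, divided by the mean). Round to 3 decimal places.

0.158

n = 9, Σ = 5927, M = 658.5556
Σ(x−M)² = 86288.222; s = √(86288.222/8) = 103.8558
CV = 103.8558 / 658.5556 = 0.15770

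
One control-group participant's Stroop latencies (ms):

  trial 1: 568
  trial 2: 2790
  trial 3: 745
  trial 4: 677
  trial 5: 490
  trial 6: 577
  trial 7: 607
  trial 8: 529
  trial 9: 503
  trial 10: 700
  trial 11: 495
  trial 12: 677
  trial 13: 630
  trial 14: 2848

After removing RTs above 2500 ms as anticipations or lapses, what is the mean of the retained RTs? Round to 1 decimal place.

599.8 ms

Excluded: 2790, 2848
Retained (n=12): Σ = 7198
Mean = 7198/12 = 599.8333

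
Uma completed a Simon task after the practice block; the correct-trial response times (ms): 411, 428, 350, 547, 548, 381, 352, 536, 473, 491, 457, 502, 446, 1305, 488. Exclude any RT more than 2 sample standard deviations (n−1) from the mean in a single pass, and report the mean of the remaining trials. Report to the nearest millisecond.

458 ms

n = 15, ΣRT = 7715, M = 514.333
Σ(x−M)² = 728145.33; s = √(728145.33/14) = 228.058
Cutoffs: 514.333 ± 2·228.058 → [58.2, 970.4]
Outside: 1305 → excluded.
Retained (n=14): Σ = 6410, mean = 6410/14 = 457.857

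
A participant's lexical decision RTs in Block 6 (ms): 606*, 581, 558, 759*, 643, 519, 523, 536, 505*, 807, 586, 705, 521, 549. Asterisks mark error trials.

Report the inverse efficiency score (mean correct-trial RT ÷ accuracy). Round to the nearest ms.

Correct trials (n=11): 581, 558, 643, 519, 523, 536, 807, 586, 705, 521, 549
Mean correct RT = 6528/11 = 593.4545 ms
Proportion correct = 11/14
IES = 593.4545 / (11/14) = 755.306 ms

755 ms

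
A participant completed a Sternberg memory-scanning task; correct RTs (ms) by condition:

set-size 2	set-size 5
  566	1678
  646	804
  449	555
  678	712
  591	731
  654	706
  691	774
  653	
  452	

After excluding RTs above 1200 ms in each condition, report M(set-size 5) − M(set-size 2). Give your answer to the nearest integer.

116 ms

set-size 5: exclude 1678
M(set-size 2) = 5380/9 = 597.778
M(set-size 5) = 4282/6 = 713.667
Difference = 713.667 − 597.778 = 115.889 ms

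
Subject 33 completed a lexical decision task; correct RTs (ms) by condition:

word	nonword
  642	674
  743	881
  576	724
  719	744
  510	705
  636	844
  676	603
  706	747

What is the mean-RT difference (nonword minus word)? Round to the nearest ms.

M(word) = 5208/8 = 651.000
M(nonword) = 5922/8 = 740.250
Difference = 740.250 − 651.000 = 89.250 ms

89 ms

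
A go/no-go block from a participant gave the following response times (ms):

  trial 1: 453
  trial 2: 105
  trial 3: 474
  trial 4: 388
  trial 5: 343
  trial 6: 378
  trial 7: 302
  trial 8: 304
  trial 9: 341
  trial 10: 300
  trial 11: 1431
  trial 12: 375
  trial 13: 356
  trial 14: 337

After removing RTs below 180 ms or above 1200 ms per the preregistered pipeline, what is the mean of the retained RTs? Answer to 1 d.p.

Excluded: 105, 1431
Retained (n=12): Σ = 4351
Mean = 4351/12 = 362.5833

362.6 ms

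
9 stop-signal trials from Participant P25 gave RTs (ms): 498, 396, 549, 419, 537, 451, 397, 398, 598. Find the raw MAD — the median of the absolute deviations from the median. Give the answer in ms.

Sorted: 396, 397, 398, 419, 451, 498, 537, 549, 598 → median = 451
|x − 451|: 47, 55, 98, 32, 86, 0, 54, 53, 147
Sorted deviations: 0, 32, 47, 53, 54, 55, 86, 98, 147 → MAD = 54

54 ms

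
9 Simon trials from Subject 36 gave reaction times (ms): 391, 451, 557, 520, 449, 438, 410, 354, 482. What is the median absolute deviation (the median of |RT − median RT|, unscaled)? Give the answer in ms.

39 ms

Sorted: 354, 391, 410, 438, 449, 451, 482, 520, 557 → median = 449
|x − 449|: 58, 2, 108, 71, 0, 11, 39, 95, 33
Sorted deviations: 0, 2, 11, 33, 39, 58, 71, 95, 108 → MAD = 39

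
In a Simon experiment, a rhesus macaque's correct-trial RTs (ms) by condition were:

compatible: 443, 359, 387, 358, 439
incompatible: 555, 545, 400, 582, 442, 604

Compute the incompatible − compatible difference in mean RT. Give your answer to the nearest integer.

M(compatible) = 1986/5 = 397.200
M(incompatible) = 3128/6 = 521.333
Difference = 521.333 − 397.200 = 124.133 ms

124 ms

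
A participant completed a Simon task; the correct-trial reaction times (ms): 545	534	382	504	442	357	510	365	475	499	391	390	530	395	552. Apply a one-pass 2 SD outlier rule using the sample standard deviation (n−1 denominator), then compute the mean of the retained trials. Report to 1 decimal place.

458.1 ms

n = 15, ΣRT = 6871, M = 458.067
Σ(x−M)² = 72118.93; s = √(72118.93/14) = 71.773
Cutoffs: 458.067 ± 2·71.773 → [314.5, 601.6]
No RTs fall outside the cutoffs; all 15 retained. Mean = 6871/15 = 458.067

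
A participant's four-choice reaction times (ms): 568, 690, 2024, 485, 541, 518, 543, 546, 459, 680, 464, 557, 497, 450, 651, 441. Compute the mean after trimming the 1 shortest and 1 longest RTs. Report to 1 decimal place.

Sorted: 441, 450, 459, 464, 485, 497, 518, 541, 543, 546, 557, 568, 651, 680, 690, 2024
Drop lowest 1 (441) and highest 1 (2024)
Remaining (n=14): Σ = 7649, mean = 7649/14 = 546.357

546.4 ms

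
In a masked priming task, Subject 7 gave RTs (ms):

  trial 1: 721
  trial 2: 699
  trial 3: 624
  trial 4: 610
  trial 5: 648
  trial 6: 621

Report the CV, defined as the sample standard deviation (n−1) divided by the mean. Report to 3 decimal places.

n = 6, Σ = 3923, M = 653.8333
Σ(x−M)² = 10474.833; s = √(10474.833/5) = 45.7708
CV = 45.7708 / 653.8333 = 0.07000

0.070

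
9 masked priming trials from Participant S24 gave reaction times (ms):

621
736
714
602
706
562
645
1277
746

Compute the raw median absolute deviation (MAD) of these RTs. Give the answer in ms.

61 ms

Sorted: 562, 602, 621, 645, 706, 714, 736, 746, 1277 → median = 706
|x − 706|: 85, 30, 8, 104, 0, 144, 61, 571, 40
Sorted deviations: 0, 8, 30, 40, 61, 85, 104, 144, 571 → MAD = 61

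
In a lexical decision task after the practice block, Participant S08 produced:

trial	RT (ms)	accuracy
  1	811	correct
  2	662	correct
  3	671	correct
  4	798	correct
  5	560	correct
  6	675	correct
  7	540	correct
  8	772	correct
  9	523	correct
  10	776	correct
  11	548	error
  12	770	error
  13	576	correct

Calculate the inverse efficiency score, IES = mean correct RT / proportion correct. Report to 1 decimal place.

Correct trials (n=11): 811, 662, 671, 798, 560, 675, 540, 772, 523, 776, 576
Mean correct RT = 7364/11 = 669.4545 ms
Proportion correct = 11/13
IES = 669.4545 / (11/13) = 791.174 ms

791.2 ms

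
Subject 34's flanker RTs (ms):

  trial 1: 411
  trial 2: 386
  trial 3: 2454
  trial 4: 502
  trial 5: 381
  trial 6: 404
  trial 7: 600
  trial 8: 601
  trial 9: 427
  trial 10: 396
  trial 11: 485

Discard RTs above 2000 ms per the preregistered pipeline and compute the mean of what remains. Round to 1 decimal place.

Excluded: 2454
Retained (n=10): Σ = 4593
Mean = 4593/10 = 459.3000

459.3 ms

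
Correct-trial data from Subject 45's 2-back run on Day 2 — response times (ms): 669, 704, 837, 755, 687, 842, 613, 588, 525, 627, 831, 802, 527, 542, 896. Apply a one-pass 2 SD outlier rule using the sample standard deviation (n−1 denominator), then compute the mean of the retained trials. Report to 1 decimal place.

n = 15, ΣRT = 10445, M = 696.333
Σ(x−M)² = 219843.33; s = √(219843.33/14) = 125.312
Cutoffs: 696.333 ± 2·125.312 → [445.7, 947.0]
No RTs fall outside the cutoffs; all 15 retained. Mean = 10445/15 = 696.333

696.3 ms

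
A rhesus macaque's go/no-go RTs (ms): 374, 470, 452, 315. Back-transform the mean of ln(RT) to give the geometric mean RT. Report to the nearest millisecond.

398 ms

ln(RT): 5.9243, 6.1527, 6.1137, 5.7526
Mean ln(RT) = 23.9432/4 = 5.98581
Geometric mean = exp(5.98581) = 397.74 ms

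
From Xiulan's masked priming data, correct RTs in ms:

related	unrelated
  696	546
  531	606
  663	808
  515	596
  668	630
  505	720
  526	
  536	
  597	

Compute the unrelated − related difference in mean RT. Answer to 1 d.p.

M(related) = 5237/9 = 581.889
M(unrelated) = 3906/6 = 651.000
Difference = 651.000 − 581.889 = 69.111 ms

69.1 ms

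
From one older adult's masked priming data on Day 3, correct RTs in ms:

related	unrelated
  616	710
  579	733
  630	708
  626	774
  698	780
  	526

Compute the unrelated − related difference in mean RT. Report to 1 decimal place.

M(related) = 3149/5 = 629.800
M(unrelated) = 4231/6 = 705.167
Difference = 705.167 − 629.800 = 75.367 ms

75.4 ms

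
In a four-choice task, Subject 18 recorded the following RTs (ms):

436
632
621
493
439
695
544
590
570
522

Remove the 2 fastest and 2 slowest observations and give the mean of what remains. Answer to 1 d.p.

Sorted: 436, 439, 493, 522, 544, 570, 590, 621, 632, 695
Drop lowest 2 (436, 439) and highest 2 (632, 695)
Remaining (n=6): Σ = 3340, mean = 3340/6 = 556.667

556.7 ms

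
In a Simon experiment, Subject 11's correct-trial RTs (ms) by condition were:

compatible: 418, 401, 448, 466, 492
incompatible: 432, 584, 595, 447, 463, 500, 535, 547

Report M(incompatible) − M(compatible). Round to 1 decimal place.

67.9 ms

M(compatible) = 2225/5 = 445.000
M(incompatible) = 4103/8 = 512.875
Difference = 512.875 − 445.000 = 67.875 ms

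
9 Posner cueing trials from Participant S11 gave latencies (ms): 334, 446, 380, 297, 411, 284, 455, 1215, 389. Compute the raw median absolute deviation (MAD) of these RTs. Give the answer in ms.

Sorted: 284, 297, 334, 380, 389, 411, 446, 455, 1215 → median = 389
|x − 389|: 55, 57, 9, 92, 22, 105, 66, 826, 0
Sorted deviations: 0, 9, 22, 55, 57, 66, 92, 105, 826 → MAD = 57

57 ms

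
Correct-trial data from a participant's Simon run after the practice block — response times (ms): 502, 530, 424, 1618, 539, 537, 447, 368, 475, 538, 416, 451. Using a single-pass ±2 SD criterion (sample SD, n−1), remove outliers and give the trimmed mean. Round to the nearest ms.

n = 12, ΣRT = 6845, M = 570.417
Σ(x−M)² = 1231750.92; s = √(1231750.92/11) = 334.630
Cutoffs: 570.417 ± 2·334.630 → [-98.8, 1239.7]
Outside: 1618 → excluded.
Retained (n=11): Σ = 5227, mean = 5227/11 = 475.182

475 ms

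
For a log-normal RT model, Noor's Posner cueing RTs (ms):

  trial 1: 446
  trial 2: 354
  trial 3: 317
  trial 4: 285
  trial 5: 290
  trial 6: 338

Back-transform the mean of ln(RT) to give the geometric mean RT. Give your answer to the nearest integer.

ln(RT): 6.1003, 5.8693, 5.7589, 5.6525, 5.6699, 5.8230
Mean ln(RT) = 34.8739/6 = 5.81232
Geometric mean = exp(5.81232) = 334.39 ms

334 ms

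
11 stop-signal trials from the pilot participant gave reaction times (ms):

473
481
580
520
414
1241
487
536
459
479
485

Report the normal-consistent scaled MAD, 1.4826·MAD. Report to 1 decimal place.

38.5 ms

Sorted: 414, 459, 473, 479, 481, 485, 487, 520, 536, 580, 1241 → median = 485
|x − 485| sorted: 0, 2, 4, 6, 12, 26, 35, 51, 71, 95, 756 → MAD = 26
Robust SD ≈ 1.4826 × 26 = 38.548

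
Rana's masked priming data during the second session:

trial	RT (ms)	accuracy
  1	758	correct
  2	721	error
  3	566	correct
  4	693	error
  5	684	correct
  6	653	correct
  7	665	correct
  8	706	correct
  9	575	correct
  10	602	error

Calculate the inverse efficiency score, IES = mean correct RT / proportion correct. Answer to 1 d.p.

Correct trials (n=7): 758, 566, 684, 653, 665, 706, 575
Mean correct RT = 4607/7 = 658.1429 ms
Proportion correct = 7/10
IES = 658.1429 / (7/10) = 940.204 ms

940.2 ms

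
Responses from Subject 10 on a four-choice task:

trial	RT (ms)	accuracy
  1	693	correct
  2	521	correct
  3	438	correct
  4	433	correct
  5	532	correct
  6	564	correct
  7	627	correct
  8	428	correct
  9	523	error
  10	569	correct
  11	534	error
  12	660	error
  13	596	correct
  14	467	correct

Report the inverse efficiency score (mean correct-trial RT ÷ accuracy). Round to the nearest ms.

679 ms

Correct trials (n=11): 693, 521, 438, 433, 532, 564, 627, 428, 569, 596, 467
Mean correct RT = 5868/11 = 533.4545 ms
Proportion correct = 11/14
IES = 533.4545 / (11/14) = 678.942 ms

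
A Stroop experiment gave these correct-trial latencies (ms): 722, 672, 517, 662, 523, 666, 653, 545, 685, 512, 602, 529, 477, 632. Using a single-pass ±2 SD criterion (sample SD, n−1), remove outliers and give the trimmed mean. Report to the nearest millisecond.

n = 14, ΣRT = 8397, M = 599.786
Σ(x−M)² = 83086.36; s = √(83086.36/13) = 79.945
Cutoffs: 599.786 ± 2·79.945 → [439.9, 759.7]
No RTs fall outside the cutoffs; all 14 retained. Mean = 8397/14 = 599.786

600 ms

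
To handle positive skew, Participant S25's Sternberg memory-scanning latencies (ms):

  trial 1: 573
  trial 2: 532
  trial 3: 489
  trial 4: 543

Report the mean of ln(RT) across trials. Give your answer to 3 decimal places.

ln(RT): 6.3509, 6.2766, 6.1924, 6.2971
Σ ln(RT) = 25.1170
Mean = 25.1170/4 = 6.27925

6.279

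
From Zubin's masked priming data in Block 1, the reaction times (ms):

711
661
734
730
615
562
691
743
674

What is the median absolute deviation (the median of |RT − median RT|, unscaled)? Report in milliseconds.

39 ms

Sorted: 562, 615, 661, 674, 691, 711, 730, 734, 743 → median = 691
|x − 691|: 20, 30, 43, 39, 76, 129, 0, 52, 17
Sorted deviations: 0, 17, 20, 30, 39, 43, 52, 76, 129 → MAD = 39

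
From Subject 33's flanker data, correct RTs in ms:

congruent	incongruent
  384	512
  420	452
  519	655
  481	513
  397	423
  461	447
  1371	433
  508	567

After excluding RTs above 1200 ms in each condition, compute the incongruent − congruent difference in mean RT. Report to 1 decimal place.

47.4 ms

congruent: exclude 1371
M(congruent) = 3170/7 = 452.857
M(incongruent) = 4002/8 = 500.250
Difference = 500.250 − 452.857 = 47.393 ms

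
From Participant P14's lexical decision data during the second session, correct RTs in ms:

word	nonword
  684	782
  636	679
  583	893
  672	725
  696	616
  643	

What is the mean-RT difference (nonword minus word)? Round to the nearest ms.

87 ms

M(word) = 3914/6 = 652.333
M(nonword) = 3695/5 = 739.000
Difference = 739.000 − 652.333 = 86.667 ms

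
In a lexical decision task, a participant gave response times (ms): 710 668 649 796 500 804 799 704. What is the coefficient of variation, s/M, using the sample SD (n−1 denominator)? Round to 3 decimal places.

0.146

n = 8, Σ = 5630, M = 703.7500
Σ(x−M)² = 73461.500; s = √(73461.500/7) = 102.4427
CV = 102.4427 / 703.7500 = 0.14557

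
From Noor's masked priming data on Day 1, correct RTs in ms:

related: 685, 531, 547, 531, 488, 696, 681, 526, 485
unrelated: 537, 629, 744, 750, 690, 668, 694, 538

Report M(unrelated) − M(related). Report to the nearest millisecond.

82 ms

M(related) = 5170/9 = 574.444
M(unrelated) = 5250/8 = 656.250
Difference = 656.250 − 574.444 = 81.806 ms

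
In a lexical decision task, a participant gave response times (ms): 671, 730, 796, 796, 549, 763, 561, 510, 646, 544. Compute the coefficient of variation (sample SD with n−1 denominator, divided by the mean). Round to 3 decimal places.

0.169

n = 10, Σ = 6566, M = 656.6000
Σ(x−M)² = 110780.400; s = √(110780.400/9) = 110.9456
CV = 110.9456 / 656.6000 = 0.16897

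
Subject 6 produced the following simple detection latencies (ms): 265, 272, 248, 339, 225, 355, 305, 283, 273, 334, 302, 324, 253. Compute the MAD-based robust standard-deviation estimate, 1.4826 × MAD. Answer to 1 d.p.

Sorted: 225, 248, 253, 265, 272, 273, 283, 302, 305, 324, 334, 339, 355 → median = 283
|x − 283| sorted: 0, 10, 11, 18, 19, 22, 30, 35, 41, 51, 56, 58, 72 → MAD = 30
Robust SD ≈ 1.4826 × 30 = 44.478

44.5 ms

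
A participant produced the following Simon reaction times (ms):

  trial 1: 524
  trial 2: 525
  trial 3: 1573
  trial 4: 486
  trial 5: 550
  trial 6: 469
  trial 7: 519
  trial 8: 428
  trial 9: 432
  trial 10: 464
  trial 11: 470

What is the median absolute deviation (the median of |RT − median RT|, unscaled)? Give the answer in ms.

Sorted: 428, 432, 464, 469, 470, 486, 519, 524, 525, 550, 1573 → median = 486
|x − 486|: 38, 39, 1087, 0, 64, 17, 33, 58, 54, 22, 16
Sorted deviations: 0, 16, 17, 22, 33, 38, 39, 54, 58, 64, 1087 → MAD = 38

38 ms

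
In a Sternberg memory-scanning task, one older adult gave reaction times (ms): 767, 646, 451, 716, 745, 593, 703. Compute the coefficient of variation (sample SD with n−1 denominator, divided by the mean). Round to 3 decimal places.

0.166

n = 7, Σ = 4621, M = 660.1429
Σ(x−M)² = 72024.857; s = √(72024.857/6) = 109.5634
CV = 109.5634 / 660.1429 = 0.16597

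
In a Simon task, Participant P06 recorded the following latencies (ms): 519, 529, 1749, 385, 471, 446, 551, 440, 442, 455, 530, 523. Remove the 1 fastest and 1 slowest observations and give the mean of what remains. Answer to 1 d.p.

490.6 ms

Sorted: 385, 440, 442, 446, 455, 471, 519, 523, 529, 530, 551, 1749
Drop lowest 1 (385) and highest 1 (1749)
Remaining (n=10): Σ = 4906, mean = 4906/10 = 490.600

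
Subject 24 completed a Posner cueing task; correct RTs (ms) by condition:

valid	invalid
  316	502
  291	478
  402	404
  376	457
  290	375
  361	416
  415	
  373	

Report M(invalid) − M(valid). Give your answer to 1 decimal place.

85.7 ms

M(valid) = 2824/8 = 353.000
M(invalid) = 2632/6 = 438.667
Difference = 438.667 − 353.000 = 85.667 ms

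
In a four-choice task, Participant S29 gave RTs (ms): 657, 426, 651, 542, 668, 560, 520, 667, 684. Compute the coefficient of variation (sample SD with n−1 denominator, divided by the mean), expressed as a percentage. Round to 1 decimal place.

n = 9, Σ = 5375, M = 597.2222
Σ(x−M)² = 63589.556; s = √(63589.556/8) = 89.1555
CV = 89.1555 / 597.2222 = 0.14928 = 14.928%

14.9%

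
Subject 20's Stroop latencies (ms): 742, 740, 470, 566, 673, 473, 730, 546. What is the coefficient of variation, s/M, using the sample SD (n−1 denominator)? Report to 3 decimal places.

n = 8, Σ = 4940, M = 617.5000
Σ(x−M)² = 96644.000; s = √(96644.000/7) = 117.5002
CV = 117.5002 / 617.5000 = 0.19028

0.190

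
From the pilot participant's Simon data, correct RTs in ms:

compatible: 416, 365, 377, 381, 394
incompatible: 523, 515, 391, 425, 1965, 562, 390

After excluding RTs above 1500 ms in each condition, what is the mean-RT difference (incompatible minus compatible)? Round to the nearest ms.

incompatible: exclude 1965
M(compatible) = 1933/5 = 386.600
M(incompatible) = 2806/6 = 467.667
Difference = 467.667 − 386.600 = 81.067 ms

81 ms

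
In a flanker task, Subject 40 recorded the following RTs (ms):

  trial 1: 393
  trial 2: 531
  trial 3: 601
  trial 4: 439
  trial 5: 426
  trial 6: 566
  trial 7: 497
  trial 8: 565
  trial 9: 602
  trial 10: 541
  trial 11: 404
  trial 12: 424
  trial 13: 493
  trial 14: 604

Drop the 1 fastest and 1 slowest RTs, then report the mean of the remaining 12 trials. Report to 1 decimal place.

Sorted: 393, 404, 424, 426, 439, 493, 497, 531, 541, 565, 566, 601, 602, 604
Drop lowest 1 (393) and highest 1 (604)
Remaining (n=12): Σ = 6089, mean = 6089/12 = 507.417

507.4 ms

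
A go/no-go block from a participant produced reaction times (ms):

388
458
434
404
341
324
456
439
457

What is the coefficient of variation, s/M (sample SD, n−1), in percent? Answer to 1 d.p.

n = 9, Σ = 3701, M = 411.2222
Σ(x−M)² = 20709.556; s = √(20709.556/8) = 50.8792
CV = 50.8792 / 411.2222 = 0.12373 = 12.373%

12.4%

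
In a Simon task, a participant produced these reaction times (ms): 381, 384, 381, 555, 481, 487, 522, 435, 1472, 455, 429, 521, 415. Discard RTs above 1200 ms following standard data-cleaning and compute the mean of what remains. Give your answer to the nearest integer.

Excluded: 1472
Retained (n=12): Σ = 5446
Mean = 5446/12 = 453.8333

454 ms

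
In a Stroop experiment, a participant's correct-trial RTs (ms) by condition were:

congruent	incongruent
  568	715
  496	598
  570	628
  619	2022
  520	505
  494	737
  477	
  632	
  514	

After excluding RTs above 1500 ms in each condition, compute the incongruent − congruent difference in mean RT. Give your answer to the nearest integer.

incongruent: exclude 2022
M(congruent) = 4890/9 = 543.333
M(incongruent) = 3183/5 = 636.600
Difference = 636.600 − 543.333 = 93.267 ms

93 ms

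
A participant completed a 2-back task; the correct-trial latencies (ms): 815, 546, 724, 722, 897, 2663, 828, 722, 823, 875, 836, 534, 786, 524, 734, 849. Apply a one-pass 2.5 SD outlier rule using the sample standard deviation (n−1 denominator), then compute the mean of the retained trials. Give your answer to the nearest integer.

748 ms

n = 16, ΣRT = 13878, M = 867.375
Σ(x−M)² = 3652351.75; s = √(3652351.75/15) = 493.447
Cutoffs: 867.375 ± 2.5·493.447 → [-366.2, 2101.0]
Outside: 2663 → excluded.
Retained (n=15): Σ = 11215, mean = 11215/15 = 747.667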